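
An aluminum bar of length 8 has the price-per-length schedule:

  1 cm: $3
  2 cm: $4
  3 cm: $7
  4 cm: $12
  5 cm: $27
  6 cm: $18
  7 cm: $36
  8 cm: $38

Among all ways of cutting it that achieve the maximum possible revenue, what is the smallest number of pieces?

2

Let r[k] be the best obtainable value from length k. For each k, try every first piece i and keep the best of price[i] + r[k−i].
r[1] = 3
r[2] = max(3+3, 4+0) = 6
r[3] = max(3+6, 4+3, 7+0) = 9
r[4] = max(3+9, 4+6, 7+3, 12+0) = 12
r[5] = max(3+12, 4+9, 7+6, 12+3, 27+0) = 27
r[6] = max(3+27, 4+12, 7+9, 12+6, 27+3, 18+0) = 30
r[7] = max(3+30, 4+27, 7+12, …, 18+3, 36+0) = 36
r[8] = max(3+36, 4+30, 7+27, …, 36+3, 38+0) = 39
Maximum revenue is $39.
Now minimize piece count subject to staying optimal: for each k, pieces[k] = 1 + min over i with p[i]+r[k−i]=r[k] of pieces[k−i].
pieces[5] = 1
pieces[6] = 2
pieces[7] = 1
pieces[8] = 2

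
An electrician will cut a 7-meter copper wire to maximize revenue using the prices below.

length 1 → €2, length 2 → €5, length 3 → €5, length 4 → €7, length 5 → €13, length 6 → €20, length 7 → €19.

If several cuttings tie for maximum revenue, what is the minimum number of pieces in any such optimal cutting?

Build r[k] bottom-up: r[k] = max over allowed piece i of (p[i] + r[k−i]).
r[1] = 2
r[2] = max(2+2, 5+0) = 5
r[3] = max(2+5, 5+2, 5+0) = 7
r[4] = max(2+7, 5+5, 5+2, 7+0) = 10
r[5] = max(2+10, 5+7, 5+5, 7+2, 13+0) = 13
r[6] = max(2+13, 5+10, 5+7, 7+5, 13+2, 20+0) = 20
r[7] = max(2+20, 5+13, 5+10, …, 20+2, 19+0) = 22
Maximum revenue is €22.
Now minimize piece count subject to staying optimal: for each k, pieces[k] = 1 + min over i with p[i]+r[k−i]=r[k] of pieces[k−i].
pieces[4] = 2
pieces[5] = 1
pieces[6] = 1
pieces[7] = 2

2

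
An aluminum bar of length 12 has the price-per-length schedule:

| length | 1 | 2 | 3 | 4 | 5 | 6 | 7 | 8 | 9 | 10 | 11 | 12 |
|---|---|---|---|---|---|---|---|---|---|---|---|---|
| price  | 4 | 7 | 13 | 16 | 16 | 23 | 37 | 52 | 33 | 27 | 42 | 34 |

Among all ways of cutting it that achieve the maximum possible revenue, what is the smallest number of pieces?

Let r[k] be the best obtainable value from length k. For each k, try every first piece i and keep the best of price[i] + r[k−i].
r[1] = 4
r[2] = max(4+4, 7+0) = 8
r[3] = max(4+8, 7+4, 13+0) = 13
r[4] = max(4+13, 7+8, 13+4, 16+0) = 17
r[5] = max(4+17, 7+13, 13+8, 16+4, 16+0) = 21
r[6] = max(4+21, 7+17, 13+13, 16+8, 16+4, 23+0) = 26
r[7] = max(4+26, 7+21, 13+17, …, 23+4, 37+0) = 37
r[8] = max(4+37, 7+26, 13+21, …, 37+4, 52+0) = 52
r[9] = max(4+52, 7+37, 13+26, …, 52+4, 33+0) = 56
r[10] = max(4+56, 7+52, 13+37, …, 33+4, 27+0) = 60
r[11] = max(4+60, 7+56, 13+52, …, 27+4, 42+0) = 65
r[12] = max(4+65, 7+60, 13+56, …, 42+4, 34+0) = 69
Maximum revenue is $69.
Now minimize piece count subject to staying optimal: for each k, pieces[k] = 1 + min over i with p[i]+r[k−i]=r[k] of pieces[k−i].
pieces[9] = 2
pieces[10] = 3
pieces[11] = 2
pieces[12] = 3

3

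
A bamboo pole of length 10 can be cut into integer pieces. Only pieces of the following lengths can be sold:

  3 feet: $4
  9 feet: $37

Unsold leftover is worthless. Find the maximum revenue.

Let best[k] be the best obtainable value from length k. For each k, try every first piece i and keep the best of price[i] + best[k−i].
best[1] = 0
best[2] = 0
best[3] = 4
best[4] = 4
best[5] = 4
best[6] = 8  (first piece 3, then best[3]=4)
best[7] = 8
best[8] = 8
best[9] = max(4+8, 37+0) = 37
best[10] = max(4+8, 37+0) = 37
One optimal cutting: pieces 9 with 1 foot of scrap → $37.

37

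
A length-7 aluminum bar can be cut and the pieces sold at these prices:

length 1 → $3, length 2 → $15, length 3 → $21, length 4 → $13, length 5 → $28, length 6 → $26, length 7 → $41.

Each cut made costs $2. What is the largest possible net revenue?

47

Build net[k] bottom-up: net[k] = max over allowed piece i of (p[i] + net[k−i]) − 2 per cut.
net[1] = 3
net[2] = 15
net[3] = 21
net[4] = 28  (first piece 2, then net[2]=15)
net[5] = 34  (first piece 2, then net[3]=21)
net[6] = 41  (first piece 2, then net[4]=28)
net[7] = 47  (first piece 2, then net[5]=34)
One optimal plan: pieces 3 + 2 + 2 (2 cuts) → $51 − $4 = $47.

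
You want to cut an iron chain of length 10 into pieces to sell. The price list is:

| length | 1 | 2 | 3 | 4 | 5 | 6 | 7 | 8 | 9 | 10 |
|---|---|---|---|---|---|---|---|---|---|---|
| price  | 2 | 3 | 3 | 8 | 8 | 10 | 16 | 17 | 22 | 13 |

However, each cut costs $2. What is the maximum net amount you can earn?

22

Let net[k] be the best obtainable value from length k. For each k, try every first piece i and keep the best of price[i] + net[k−i] minus the 2 cut fee when i<k.
net[1] = 2
net[2] = max(2+2-2, 3+0) = 3
net[3] = max(2+3-2, 3+2-2, 3+0) = 3
net[4] = max(2+3-2, 3+3-2, 3+2-2, 8+0) = 8
net[5] = max(2+8-2, 3+3-2, 3+3-2, 8+2-2, 8+0) = 8
net[6] = max(2+8-2, 3+8-2, 3+3-2, 8+3-2, 8+2-2, 10+0) = 10
net[7] = max(2+10-2, 3+8-2, 3+8-2, …, 10+2-2, 16+0) = 16
net[8] = max(2+16-2, 3+10-2, 3+8-2, …, 16+2-2, 17+0) = 17
net[9] = max(2+17-2, 3+16-2, 3+10-2, …, 17+2-2, 22+0) = 22
net[10] = max(2+22-2, 3+17-2, 3+16-2, …, 22+2-2, 13+0) = 22
One optimal plan: pieces 9 + 1 (1 cut) → $24 − $2 = $22.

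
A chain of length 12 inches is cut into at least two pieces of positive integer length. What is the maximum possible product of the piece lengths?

81

Let f[k] be the best product for length k (with at least one cut). For each first piece i, the rest contributes max(k−i, f[k−i]).
f[2] = 1*max(1,0) = 1*1 = 1
f[3] = 1*max(2,1) = 1*2 = 2
f[4] = 2*max(2,1) = 2*2 = 4
f[5] = 2*max(3,2) = 2*3 = 6
f[6] = 3*max(3,2) = 3*3 = 9
f[7] = 2*max(5,6) = 2*6 = 12
f[8] = 2*max(6,9) = 2*9 = 18
f[9] = 3*max(6,9) = 3*9 = 27
f[10] = 2*max(8,18) = 2*18 = 36
f[11] = 2*max(9,27) = 2*27 = 54
f[12] = 3*max(9,27) = 3*27 = 81
One optimal split: 3 + 3 + 3 + 3; product 3*3*3*3 = 81.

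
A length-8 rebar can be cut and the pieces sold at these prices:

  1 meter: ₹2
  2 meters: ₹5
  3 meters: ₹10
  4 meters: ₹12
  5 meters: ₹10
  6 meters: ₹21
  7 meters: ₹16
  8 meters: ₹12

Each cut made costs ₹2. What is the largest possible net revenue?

Consider every possible first cut. net[k] is the best of p[i]+net[k−i] over all sellable i≤k, charging 2 whenever i<k.
net[1] = 2
net[2] = 5
net[3] = 10
net[4] = 12
net[5] = 13  (first piece 2, then net[3]=10)
net[6] = 21
net[7] = 21  (first piece 1, then net[6]=21)
net[8] = 24  (first piece 2, then net[6]=21)
One optimal plan: pieces 6 + 2 (1 cut) → ₹26 − ₹2 = ₹24.

24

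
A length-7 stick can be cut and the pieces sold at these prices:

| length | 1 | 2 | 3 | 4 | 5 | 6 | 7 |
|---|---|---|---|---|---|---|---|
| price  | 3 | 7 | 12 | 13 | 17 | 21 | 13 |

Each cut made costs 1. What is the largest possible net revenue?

Let net[k] be the best obtainable value from length k. For each k, try every first piece i and keep the best of price[i] + net[k−i] minus the 1 cut fee when i<k.
net[1] = 3
net[2] = 7
net[3] = 12
net[4] = 14  (first piece 1, then net[3]=12)
net[5] = 18  (first piece 2, then net[3]=12)
net[6] = 23  (first piece 3, then net[3]=12)
net[7] = 25  (first piece 1, then net[6]=23)
One optimal plan: pieces 3 + 3 + 1 (2 cuts) → 27 − 2 = 25.

25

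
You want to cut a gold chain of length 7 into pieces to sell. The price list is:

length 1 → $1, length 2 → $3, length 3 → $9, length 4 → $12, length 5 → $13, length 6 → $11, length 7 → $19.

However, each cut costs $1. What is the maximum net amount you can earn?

Let net[k] be the best obtainable value from length k. For each k, try every first piece i and keep the best of price[i] + net[k−i] minus the 1 cut fee when i<k.
net[1] = 1
net[2] = 3
net[3] = 9
net[4] = 12
net[5] = 13
net[6] = 17  (first piece 3, then net[3]=9)
net[7] = 20  (first piece 3, then net[4]=12)
One optimal plan: pieces 4 + 3 (1 cut) → $21 − $1 = $20.

20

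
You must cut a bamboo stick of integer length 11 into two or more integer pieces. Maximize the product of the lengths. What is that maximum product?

Fill prod[k] for k=2..11: at each k try every first piece i and multiply by the better of (k−i) uncut or prod[k−i].
prod[2] = 1×max(1,0) = 1×1 = 1
prod[3] = 1×max(2,1) = 1×2 = 2
prod[4] = 2×max(2,1) = 2×2 = 4
prod[5] = 2×max(3,2) = 2×3 = 6
prod[6] = 3×max(3,2) = 3×3 = 9
prod[7] = 2×max(5,6) = 2×6 = 12
prod[8] = 2×max(6,9) = 2×9 = 18
prod[9] = 3×max(6,9) = 3×9 = 27
prod[10] = 2×max(8,18) = 2×18 = 36
prod[11] = 2×max(9,27) = 2×27 = 54
One optimal split: 3 + 3 + 3 + 2; product 3×3×3×2 = 54.

54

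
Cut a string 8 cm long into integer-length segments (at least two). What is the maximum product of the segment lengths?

Define f[k] = max over 1≤i<k of i · max(k−i, f[k−i]); the inner max lets the remainder stay uncut if that's better.
f[2] = 1×max(1,0) = 1×1 = 1
f[3] = 1×max(2,1) = 1×2 = 2
f[4] = 2×max(2,1) = 2×2 = 4
f[5] = 2×max(3,2) = 2×3 = 6
f[6] = 3×max(3,2) = 3×3 = 9
f[7] = 2×max(5,6) = 2×6 = 12
f[8] = 2×max(6,9) = 2×9 = 18
One optimal split: 3 + 3 + 2; product 3×3×2 = 18.

18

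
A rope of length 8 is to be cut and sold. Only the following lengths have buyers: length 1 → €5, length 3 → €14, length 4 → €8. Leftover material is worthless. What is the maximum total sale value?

Let f[k] be the best obtainable value from length k. For each k, try every first piece i and keep the best of price[i] + f[k−i].
f[1] = 5
f[2] = 10  (first piece 1, then f[1]=5)
f[3] = 15  (first piece 1, then f[2]=10)
f[4] = 20  (first piece 1, then f[3]=15)
f[5] = 25  (first piece 1, then f[4]=20)
f[6] = 30  (first piece 1, then f[5]=25)
f[7] = 35  (first piece 1, then f[6]=30)
f[8] = 40  (first piece 1, then f[7]=35)
One optimal cutting: 1 + 1 + 1 + 1 + 1 + 1 + 1 + 1 → €40.

40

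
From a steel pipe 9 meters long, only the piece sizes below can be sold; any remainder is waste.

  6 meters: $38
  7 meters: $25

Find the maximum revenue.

Build f[k] bottom-up: f[k] = max over allowed piece i of (p[i] + f[k−i]).
f[1] = 0
f[2] = 0
f[3] = 0
f[4] = 0
f[5] = 0
f[6] = 38
f[7] = 38
f[8] = 38
f[9] = 38
One optimal cutting: pieces 6 with 3 meters of scrap → $38.

38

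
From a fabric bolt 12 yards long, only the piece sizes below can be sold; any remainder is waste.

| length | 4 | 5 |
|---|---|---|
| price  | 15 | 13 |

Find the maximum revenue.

45

Let f[k] be the best obtainable value from length k. For each k, try every first piece i and keep the best of price[i] + f[k−i].
f[1] = 0
f[2] = 0
f[3] = 0
f[4] = 15
f[5] = max(15+0, 13+0) = 15
f[6] = max(15+0, 13+0) = 15
f[7] = max(15+0, 13+0) = 15
f[8] = max(15+15, 13+0) = 30
f[9] = max(15+15, 13+15) = 30
f[10] = max(15+15, 13+15) = 30
f[11] = max(15+15, 13+15) = 30
f[12] = max(15+30, 13+15) = 45
One optimal cutting: 4 + 4 + 4 → $45.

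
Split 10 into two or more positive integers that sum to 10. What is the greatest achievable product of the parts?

Fill f[k] for k=2..10: at each k try every first piece i and multiply by the better of (k−i) uncut or f[k−i].
Small cases: f[2]=1, f[3]=2.
f[4] = max(1*3, 2*2, 3*1) = 4
f[5] = max(1*4, 2*3, 3*2, 4*1) = 6
f[6] = max(1*6, 2*4, 3*3, 4*2, 5*1) = 9
f[7] = max(1*9, 2*6, 3*4, 4*3, 5*2, 6*1) = 12
f[8] = max(1*12, 2*9, 3*6, …, 6*2, 7*1) = 18
f[9] = max(1*18, 2*12, 3*9, …, 7*2, 8*1) = 27
f[10] = max(1*27, 2*18, 3*12, …, 8*2, 9*1) = 36
One optimal split: 3 + 3 + 2 + 2; product 3*3*2*2 = 36.

36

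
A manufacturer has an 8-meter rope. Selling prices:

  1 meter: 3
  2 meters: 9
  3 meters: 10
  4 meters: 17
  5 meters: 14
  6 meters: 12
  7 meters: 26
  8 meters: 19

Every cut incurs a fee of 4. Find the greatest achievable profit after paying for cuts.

30

Build r[k] bottom-up: r[k] = max over allowed piece i of (p[i] + r[k−i]) − 4 per cut.
r[1] = 3
r[2] = max(3+3-4, 9+0) = 9
r[3] = max(3+9-4, 9+3-4, 10+0) = 10
r[4] = max(3+10-4, 9+9-4, 10+3-4, 17+0) = 17
r[5] = max(3+17-4, 9+10-4, 10+9-4, 17+3-4, 14+0) = 16
r[6] = max(3+16-4, 9+17-4, 10+10-4, 17+9-4, 14+3-4, 12+0) = 22
r[7] = max(3+22-4, 9+16-4, 10+17-4, …, 12+3-4, 26+0) = 26
r[8] = max(3+26-4, 9+22-4, 10+16-4, …, 26+3-4, 19+0) = 30
One optimal plan: pieces 4 + 4 (1 cut) → 34 − 4 = 30.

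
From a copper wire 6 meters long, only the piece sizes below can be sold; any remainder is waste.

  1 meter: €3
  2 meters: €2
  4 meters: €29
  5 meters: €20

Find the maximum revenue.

Consider every possible first cut. f[k] is the best of p[i]+f[k−i] over all sellable i≤k.
f[1] = 3
f[2] = max(3+3, 2+0) = 6
f[3] = max(3+6, 2+3) = 9
f[4] = max(3+9, 2+6, 29+0) = 29
f[5] = max(3+29, 2+9, 29+3, 20+0) = 32
f[6] = max(3+32, 2+29, 29+6, 20+3) = 35
One optimal cutting: 4 + 1 + 1 → €35.

35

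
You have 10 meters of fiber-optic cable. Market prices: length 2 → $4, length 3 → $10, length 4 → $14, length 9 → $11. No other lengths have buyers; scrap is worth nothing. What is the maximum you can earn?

34

Build r[k] bottom-up: r[k] = max over allowed piece i of (p[i] + r[k−i]).
r[1] = 0
r[2] = 4
r[3] = max(4+0, 10+0) = 10
r[4] = max(4+4, 10+0, 14+0) = 14
r[5] = max(4+10, 10+4, 14+0) = 14
r[6] = max(4+14, 10+10, 14+4) = 20
r[7] = max(4+14, 10+14, 14+10) = 24
r[8] = max(4+20, 10+14, 14+14) = 28
r[9] = max(4+24, 10+20, 14+14, 11+0) = 30
r[10] = max(4+28, 10+24, 14+20, 11+0) = 34
One optimal cutting: 4 + 3 + 3 → $34.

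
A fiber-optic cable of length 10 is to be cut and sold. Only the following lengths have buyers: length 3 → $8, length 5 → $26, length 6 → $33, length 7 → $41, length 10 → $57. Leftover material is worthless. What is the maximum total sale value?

57

Consider every possible first cut. r[k] is the best of p[i]+r[k−i] over all sellable i≤k.
r[1] = 0
r[2] = 0
r[3] = 8
r[4] = 8
r[5] = max(8+0, 26+0) = 26
r[6] = max(8+8, 26+0, 33+0) = 33
r[7] = max(8+8, 26+0, 33+0, 41+0) = 41
r[8] = max(8+26, 26+8, 33+0, 41+0) = 41
r[9] = max(8+33, 26+8, 33+8, 41+0) = 41
r[10] = max(8+41, 26+26, 33+8, 41+8, 57+0) = 57
One optimal cutting: 10 → $57.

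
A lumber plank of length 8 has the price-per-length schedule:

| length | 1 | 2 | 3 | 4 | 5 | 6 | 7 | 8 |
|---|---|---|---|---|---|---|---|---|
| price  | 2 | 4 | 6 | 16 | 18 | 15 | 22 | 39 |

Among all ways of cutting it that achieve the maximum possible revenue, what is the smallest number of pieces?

1

Consider every possible first cut. r[k] is the best of p[i]+r[k−i] over all sellable i≤k.
r[1] = 2
r[2] = max(2+2, 4+0) = 4
r[3] = max(2+4, 4+2, 6+0) = 6
r[4] = max(2+6, 4+4, 6+2, 16+0) = 16
r[5] = max(2+16, 4+6, 6+4, 16+2, 18+0) = 18
r[6] = max(2+18, 4+16, 6+6, 16+4, 18+2, 15+0) = 20
r[7] = max(2+20, 4+18, 6+16, …, 15+2, 22+0) = 22
r[8] = max(2+22, 4+20, 6+18, …, 22+2, 39+0) = 39
Maximum revenue is $39.
Now minimize piece count subject to staying optimal: for each k, pieces[k] = 1 + min over i with p[i]+r[k−i]=r[k] of pieces[k−i].
pieces[5] = 1
pieces[6] = 2
pieces[7] = 1
pieces[8] = 1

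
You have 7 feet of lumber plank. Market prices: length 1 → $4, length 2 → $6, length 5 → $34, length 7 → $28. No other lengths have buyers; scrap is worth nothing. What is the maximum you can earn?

Consider every possible first cut. best[k] is the best of p[i]+best[k−i] over all sellable i≤k.
best[1] = 4
best[2] = max(4+4, 6+0) = 8
best[3] = max(4+8, 6+4) = 12
best[4] = max(4+12, 6+8) = 16
best[5] = max(4+16, 6+12, 34+0) = 34
best[6] = max(4+34, 6+16, 34+4) = 38
best[7] = max(4+38, 6+34, 34+8, 28+0) = 42
One optimal cutting: 5 + 1 + 1 → $42.

42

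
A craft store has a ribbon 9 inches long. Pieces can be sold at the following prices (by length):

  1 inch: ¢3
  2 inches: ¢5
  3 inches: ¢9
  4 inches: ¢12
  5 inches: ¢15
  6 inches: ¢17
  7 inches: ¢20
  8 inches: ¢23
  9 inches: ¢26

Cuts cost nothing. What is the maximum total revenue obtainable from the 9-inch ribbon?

Let r[k] be the best obtainable value from length k. For each k, try every first piece i and keep the best of price[i] + r[k−i].
r[1] = 3
r[2] = max(3+3, 5+0) = 6
r[3] = max(3+6, 5+3, 9+0) = 9
r[4] = max(3+9, 5+6, 9+3, 12+0) = 12
r[5] = max(3+12, 5+9, 9+6, 12+3, 15+0) = 15
r[6] = max(3+15, 5+12, 9+9, 12+6, 15+3, 17+0) = 18
r[7] = max(3+18, 5+15, 9+12, …, 17+3, 20+0) = 21
r[8] = max(3+21, 5+18, 9+15, …, 20+3, 23+0) = 24
r[9] = max(3+24, 5+21, 9+18, …, 23+3, 26+0) = 27
One optimal cutting: 1 + 1 + 1 + 1 + 1 + 1 + 1 + 1 + 1 → ¢3 + ¢3 + ¢3 + ¢3 + ¢3 + ¢3 + ¢3 + ¢3 + ¢3 = ¢27.

27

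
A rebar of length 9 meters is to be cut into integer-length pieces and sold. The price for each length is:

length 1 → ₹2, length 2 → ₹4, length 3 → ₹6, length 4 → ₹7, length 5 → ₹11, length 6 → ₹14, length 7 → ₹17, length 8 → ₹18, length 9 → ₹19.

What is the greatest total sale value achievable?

Let r[k] be the best obtainable value from length k. For each k, try every first piece i and keep the best of price[i] + r[k−i].
r[1] = 2
r[2] = 4  (first piece 1, then r[1]=2)
r[3] = 6  (first piece 1, then r[2]=4)
r[4] = 8  (first piece 1, then r[3]=6)
r[5] = 11
r[6] = 14
r[7] = 17
r[8] = 19  (first piece 1, then r[7]=17)
r[9] = 21  (first piece 1, then r[8]=19)
One optimal cutting: 7 + 1 + 1 → ₹17 + ₹2 + ₹2 = ₹21.

21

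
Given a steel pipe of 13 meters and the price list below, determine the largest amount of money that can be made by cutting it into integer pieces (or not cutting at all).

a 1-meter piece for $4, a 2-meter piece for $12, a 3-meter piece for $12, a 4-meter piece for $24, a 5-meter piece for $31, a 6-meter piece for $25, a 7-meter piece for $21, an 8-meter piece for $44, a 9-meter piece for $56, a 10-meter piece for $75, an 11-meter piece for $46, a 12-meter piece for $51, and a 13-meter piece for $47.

91

Build R[k] bottom-up: R[k] = max over allowed piece i of (p[i] + R[k−i]).
R[1] = 4
R[2] = 12
R[3] = 16  (first piece 1, then R[2]=12)
R[4] = 24  (first piece 2, then R[2]=12)
R[5] = 31
R[6] = 36  (first piece 2, then R[4]=24)
R[7] = 43  (first piece 2, then R[5]=31)
R[8] = 48  (first piece 2, then R[6]=36)
R[9] = 56
R[10] = 75
R[11] = 79  (first piece 1, then R[10]=75)
R[12] = 87  (first piece 2, then R[10]=75)
R[13] = 91  (first piece 1, then R[12]=87)
One optimal cutting: 10 + 2 + 1 → $75 + $12 + $4 = $91.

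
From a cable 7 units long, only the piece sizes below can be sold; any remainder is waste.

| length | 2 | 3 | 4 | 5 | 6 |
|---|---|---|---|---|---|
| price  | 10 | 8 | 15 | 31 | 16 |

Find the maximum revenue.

41

Build r[k] bottom-up: r[k] = max over allowed piece i of (p[i] + r[k−i]).
r[1] = 0
r[2] = 10
r[3] = max(10+0, 8+0) = 10
r[4] = max(10+10, 8+0, 15+0) = 20
r[5] = max(10+10, 8+10, 15+0, 31+0) = 31
r[6] = max(10+20, 8+10, 15+10, 31+0, 16+0) = 31
r[7] = max(10+31, 8+20, 15+10, 31+10, 16+0) = 41
One optimal cutting: 5 + 2 → $41.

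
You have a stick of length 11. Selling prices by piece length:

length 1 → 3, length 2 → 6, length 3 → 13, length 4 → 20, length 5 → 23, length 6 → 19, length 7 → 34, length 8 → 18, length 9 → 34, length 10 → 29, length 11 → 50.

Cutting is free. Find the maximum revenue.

Build v[k] bottom-up: v[k] = max over allowed piece i of (p[i] + v[k−i]).
v[1] = 3
v[2] = max(3+3, 6+0) = 6
v[3] = max(3+6, 6+3, 13+0) = 13
v[4] = max(3+13, 6+6, 13+3, 20+0) = 20
v[5] = max(3+20, 6+13, 13+6, 20+3, 23+0) = 23
v[6] = max(3+23, 6+20, 13+13, 20+6, 23+3, 19+0) = 26
v[7] = max(3+26, 6+23, 13+20, …, 19+3, 34+0) = 34
v[8] = max(3+34, 6+26, 13+23, …, 34+3, 18+0) = 40
v[9] = max(3+40, 6+34, 13+26, …, 18+3, 34+0) = 43
v[10] = max(3+43, 6+40, 13+34, …, 34+3, 29+0) = 47
v[11] = max(3+47, 6+43, 13+40, …, 29+3, 50+0) = 54
One optimal cutting: 7 + 4 → 34 + 20 = 54.

54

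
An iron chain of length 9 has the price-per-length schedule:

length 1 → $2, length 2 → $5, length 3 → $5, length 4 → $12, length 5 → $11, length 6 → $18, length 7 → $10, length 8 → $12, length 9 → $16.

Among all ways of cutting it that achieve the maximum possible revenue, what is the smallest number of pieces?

3

Let r[k] be the best obtainable value from length k. For each k, try every first piece i and keep the best of price[i] + r[k−i].
r[1] = 2
r[2] = max(2+2, 5+0) = 5
r[3] = max(2+5, 5+2, 5+0) = 7
r[4] = max(2+7, 5+5, 5+2, 12+0) = 12
r[5] = max(2+12, 5+7, 5+5, 12+2, 11+0) = 14
r[6] = max(2+14, 5+12, 5+7, 12+5, 11+2, 18+0) = 18
r[7] = max(2+18, 5+14, 5+12, …, 18+2, 10+0) = 20
r[8] = max(2+20, 5+18, 5+14, …, 10+2, 12+0) = 24
r[9] = max(2+24, 5+20, 5+18, …, 12+2, 16+0) = 26
Maximum revenue is $26.
Now minimize piece count subject to staying optimal: for each k, pieces[k] = 1 + min over i with p[i]+r[k−i]=r[k] of pieces[k−i].
pieces[6] = 1
pieces[7] = 2
pieces[8] = 2
pieces[9] = 3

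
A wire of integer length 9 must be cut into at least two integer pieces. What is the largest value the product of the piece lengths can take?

27

Let prod[k] be the best product for length k (with at least one cut). For each first piece i, the rest contributes max(k−i, prod[k−i]).
prod[2] = 1*max(1,0) = 1*1 = 1
prod[3] = 1*max(2,1) = 1*2 = 2
prod[4] = 2*max(2,1) = 2*2 = 4
prod[5] = 2*max(3,2) = 2*3 = 6
prod[6] = 3*max(3,2) = 3*3 = 9
prod[7] = 2*max(5,6) = 2*6 = 12
prod[8] = 2*max(6,9) = 2*9 = 18
prod[9] = 3*max(6,9) = 3*9 = 27
One optimal split: 3 + 3 + 3; product 3*3*3 = 27.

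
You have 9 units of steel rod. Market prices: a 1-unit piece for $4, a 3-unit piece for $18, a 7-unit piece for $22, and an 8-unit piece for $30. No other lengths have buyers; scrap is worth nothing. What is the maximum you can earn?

54

Consider every possible first cut. f[k] is the best of p[i]+f[k−i] over all sellable i≤k.
f[1] = 4
f[2] = 8  (first piece 1, then f[1]=4)
f[3] = 18
f[4] = 22  (first piece 1, then f[3]=18)
f[5] = 26  (first piece 1, then f[4]=22)
f[6] = 36  (first piece 3, then f[3]=18)
f[7] = 40  (first piece 1, then f[6]=36)
f[8] = 44  (first piece 1, then f[7]=40)
f[9] = 54  (first piece 3, then f[6]=36)
One optimal cutting: 3 + 3 + 3 → $54.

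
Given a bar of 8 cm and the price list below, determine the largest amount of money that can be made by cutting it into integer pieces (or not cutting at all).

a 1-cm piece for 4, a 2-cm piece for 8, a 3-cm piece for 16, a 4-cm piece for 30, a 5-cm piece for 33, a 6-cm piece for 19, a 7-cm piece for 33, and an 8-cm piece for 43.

60

Let R[k] be the best obtainable value from length k. For each k, try every first piece i and keep the best of price[i] + R[k−i].
R[1] = 4
R[2] = 8  (first piece 1, then R[1]=4)
R[3] = 16
R[4] = 30
R[5] = 34  (first piece 1, then R[4]=30)
R[6] = 38  (first piece 1, then R[5]=34)
R[7] = 46  (first piece 3, then R[4]=30)
R[8] = 60  (first piece 4, then R[4]=30)
One optimal cutting: 4 + 4 → 30 + 30 = 60.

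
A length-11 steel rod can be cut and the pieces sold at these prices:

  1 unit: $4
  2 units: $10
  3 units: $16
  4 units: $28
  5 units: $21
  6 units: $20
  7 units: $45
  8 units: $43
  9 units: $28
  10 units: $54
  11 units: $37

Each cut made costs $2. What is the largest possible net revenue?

71

Let r[k] be the best obtainable value from length k. For each k, try every first piece i and keep the best of price[i] + r[k−i] minus the 2 cut fee when i<k.
r[1] = 4
r[2] = max(4+4-2, 10+0) = 10
r[3] = max(4+10-2, 10+4-2, 16+0) = 16
r[4] = max(4+16-2, 10+10-2, 16+4-2, 28+0) = 28
r[5] = max(4+28-2, 10+16-2, 16+10-2, 28+4-2, 21+0) = 30
r[6] = max(4+30-2, 10+28-2, 16+16-2, 28+10-2, 21+4-2, 20+0) = 36
r[7] = max(4+36-2, 10+30-2, 16+28-2, …, 20+4-2, 45+0) = 45
r[8] = max(4+45-2, 10+36-2, 16+30-2, …, 45+4-2, 43+0) = 54
r[9] = max(4+54-2, 10+45-2, 16+36-2, …, 43+4-2, 28+0) = 56
r[10] = max(4+56-2, 10+54-2, 16+45-2, …, 28+4-2, 54+0) = 62
r[11] = max(4+62-2, 10+56-2, 16+54-2, …, 54+4-2, 37+0) = 71
One optimal plan: pieces 7 + 4 (1 cut) → $73 − $2 = $71.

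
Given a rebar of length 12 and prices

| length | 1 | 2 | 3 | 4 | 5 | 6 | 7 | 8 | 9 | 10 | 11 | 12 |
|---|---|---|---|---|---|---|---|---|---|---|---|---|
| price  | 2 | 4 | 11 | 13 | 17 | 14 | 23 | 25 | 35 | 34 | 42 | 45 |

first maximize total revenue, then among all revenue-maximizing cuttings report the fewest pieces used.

2

Let r[k] be the best obtainable value from length k. For each k, try every first piece i and keep the best of price[i] + r[k−i].
r[1] = 2
r[2] = max(2+2, 4+0) = 4
r[3] = max(2+4, 4+2, 11+0) = 11
r[4] = max(2+11, 4+4, 11+2, 13+0) = 13
r[5] = max(2+13, 4+11, 11+4, 13+2, 17+0) = 17
r[6] = max(2+17, 4+13, 11+11, 13+4, 17+2, 14+0) = 22
r[7] = max(2+22, 4+17, 11+13, …, 14+2, 23+0) = 24
r[8] = max(2+24, 4+22, 11+17, …, 23+2, 25+0) = 28
r[9] = max(2+28, 4+24, 11+22, …, 25+2, 35+0) = 35
r[10] = max(2+35, 4+28, 11+24, …, 35+2, 34+0) = 37
r[11] = max(2+37, 4+35, 11+28, …, 34+2, 42+0) = 42
r[12] = max(2+42, 4+37, 11+35, …, 42+2, 45+0) = 46
Maximum revenue is ₹46.
Now minimize piece count subject to staying optimal: for each k, pieces[k] = 1 + min over i with p[i]+r[k−i]=r[k] of pieces[k−i].
pieces[9] = 1
pieces[10] = 2
pieces[11] = 1
pieces[12] = 2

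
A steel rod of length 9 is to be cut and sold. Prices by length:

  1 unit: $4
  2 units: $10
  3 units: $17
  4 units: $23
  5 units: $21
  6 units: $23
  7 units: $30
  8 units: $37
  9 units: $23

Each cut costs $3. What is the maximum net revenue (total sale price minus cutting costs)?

45

Consider every possible first cut. r[k] is the best of p[i]+r[k−i] over all sellable i≤k, charging 3 whenever i<k.
r[1] = 4
r[2] = 10
r[3] = 17
r[4] = 23
r[5] = 24  (first piece 1, then r[4]=23)
r[6] = 31  (first piece 3, then r[3]=17)
r[7] = 37  (first piece 3, then r[4]=23)
r[8] = 43  (first piece 4, then r[4]=23)
r[9] = 45  (first piece 3, then r[6]=31)
One optimal plan: pieces 3 + 3 + 3 (2 cuts) → $51 − $6 = $45.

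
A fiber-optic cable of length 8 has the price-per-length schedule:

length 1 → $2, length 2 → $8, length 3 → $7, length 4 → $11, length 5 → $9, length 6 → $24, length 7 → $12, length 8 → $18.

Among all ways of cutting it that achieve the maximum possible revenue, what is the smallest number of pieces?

2

Build r[k] bottom-up: r[k] = max over allowed piece i of (p[i] + r[k−i]).
r[1] = 2
r[2] = max(2+2, 8+0) = 8
r[3] = max(2+8, 8+2, 7+0) = 10
r[4] = max(2+10, 8+8, 7+2, 11+0) = 16
r[5] = max(2+16, 8+10, 7+8, 11+2, 9+0) = 18
r[6] = max(2+18, 8+16, 7+10, 11+8, 9+2, 24+0) = 24
r[7] = max(2+24, 8+18, 7+16, …, 24+2, 12+0) = 26
r[8] = max(2+26, 8+24, 7+18, …, 12+2, 18+0) = 32
Maximum revenue is $32.
Now minimize piece count subject to staying optimal: for each k, pieces[k] = 1 + min over i with p[i]+r[k−i]=r[k] of pieces[k−i].
pieces[5] = 3
pieces[6] = 1
pieces[7] = 2
pieces[8] = 2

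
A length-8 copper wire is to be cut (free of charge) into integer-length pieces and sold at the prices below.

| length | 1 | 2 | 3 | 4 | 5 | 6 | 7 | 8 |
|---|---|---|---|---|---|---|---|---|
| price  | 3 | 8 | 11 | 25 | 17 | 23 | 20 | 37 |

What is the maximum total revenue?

Let best[k] be the best obtainable value from length k. For each k, try every first piece i and keep the best of price[i] + best[k−i].
best[1] = 3
best[2] = 8
best[3] = 11  (first piece 1, then best[2]=8)
best[4] = 25
best[5] = 28  (first piece 1, then best[4]=25)
best[6] = 33  (first piece 2, then best[4]=25)
best[7] = 36  (first piece 1, then best[6]=33)
best[8] = 50  (first piece 4, then best[4]=25)
One optimal cutting: 4 + 4 → €25 + €25 = €50.

50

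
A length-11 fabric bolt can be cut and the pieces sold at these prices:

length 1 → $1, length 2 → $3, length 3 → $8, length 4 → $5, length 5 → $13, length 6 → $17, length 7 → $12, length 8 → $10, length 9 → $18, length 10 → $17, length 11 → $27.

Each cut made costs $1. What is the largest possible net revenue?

Consider every possible first cut. r[k] is the best of p[i]+r[k−i] over all sellable i≤k, charging 1 whenever i<k.
r[1] = 1
r[2] = 3
r[3] = 8
r[4] = 8  (first piece 1, then r[3]=8)
r[5] = 13
r[6] = 17
r[7] = 17  (first piece 1, then r[6]=17)
r[8] = 20  (first piece 3, then r[5]=13)
r[9] = 24  (first piece 3, then r[6]=17)
r[10] = 25  (first piece 5, then r[5]=13)
r[11] = 29  (first piece 5, then r[6]=17)
One optimal plan: pieces 6 + 5 (1 cut) → $30 − $1 = $29.

29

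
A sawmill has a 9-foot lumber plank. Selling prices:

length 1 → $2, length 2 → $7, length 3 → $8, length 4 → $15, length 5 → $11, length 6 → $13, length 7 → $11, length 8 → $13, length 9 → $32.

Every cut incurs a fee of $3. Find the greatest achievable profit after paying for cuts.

Build r[k] bottom-up: r[k] = max over allowed piece i of (p[i] + r[k−i]) − 3 per cut.
r[1] = 2
r[2] = 7
r[3] = 8
r[4] = 15
r[5] = 14  (first piece 1, then r[4]=15)
r[6] = 19  (first piece 2, then r[4]=15)
r[7] = 20  (first piece 3, then r[4]=15)
r[8] = 27  (first piece 4, then r[4]=15)
r[9] = 32
Best is to make no cuts and sell whole for $32.

32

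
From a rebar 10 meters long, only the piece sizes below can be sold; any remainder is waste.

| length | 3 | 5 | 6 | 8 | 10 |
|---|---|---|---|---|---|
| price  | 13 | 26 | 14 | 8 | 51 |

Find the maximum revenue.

Let r[k] be the best obtainable value from length k. For each k, try every first piece i and keep the best of price[i] + r[k−i].
r[1] = 0
r[2] = 0
r[3] = 13
r[4] = 13
r[5] = 26
r[6] = 26
r[7] = 26
r[8] = 39  (first piece 3, then r[5]=26)
r[9] = 39
r[10] = 52  (first piece 5, then r[5]=26)
One optimal cutting: 5 + 5 → ₹52.

52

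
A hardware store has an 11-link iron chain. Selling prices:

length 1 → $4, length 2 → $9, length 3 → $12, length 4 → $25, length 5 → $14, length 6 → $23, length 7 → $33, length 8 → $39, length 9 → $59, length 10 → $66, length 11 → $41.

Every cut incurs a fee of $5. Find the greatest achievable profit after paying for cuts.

Consider every possible first cut. r[k] is the best of p[i]+r[k−i] over all sellable i≤k, charging 5 whenever i<k.
r[1] = 4
r[2] = max(4+4-5, 9+0) = 9
r[3] = max(4+9-5, 9+4-5, 12+0) = 12
r[4] = max(4+12-5, 9+9-5, 12+4-5, 25+0) = 25
r[5] = max(4+25-5, 9+12-5, 12+9-5, 25+4-5, 14+0) = 24
r[6] = max(4+24-5, 9+25-5, 12+12-5, 25+9-5, 14+4-5, 23+0) = 29
r[7] = max(4+29-5, 9+24-5, 12+25-5, …, 23+4-5, 33+0) = 33
r[8] = max(4+33-5, 9+29-5, 12+24-5, …, 33+4-5, 39+0) = 45
r[9] = max(4+45-5, 9+33-5, 12+29-5, …, 39+4-5, 59+0) = 59
r[10] = max(4+59-5, 9+45-5, 12+33-5, …, 59+4-5, 66+0) = 66
r[11] = max(4+66-5, 9+59-5, 12+45-5, …, 66+4-5, 41+0) = 65
One optimal plan: pieces 10 + 1 (1 cut) → $70 − $5 = $65.

65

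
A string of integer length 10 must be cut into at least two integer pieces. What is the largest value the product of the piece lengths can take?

36

Fill f[k] for k=2..10: at each k try every first piece i and multiply by the better of (k−i) uncut or f[k−i].
f[2] = 1*max(1,0) = 1*1 = 1
f[3] = max(1*2, 2*1) = 2
f[4] = max(1*3, 2*2, 3*1) = 4
f[5] = max(1*4, 2*3, 3*2, 4*1) = 6
f[6] = max(1*6, 2*4, 3*3, 4*2, 5*1) = 9
f[7] = max(1*9, 2*6, 3*4, 4*3, 5*2, 6*1) = 12
f[8] = max(1*12, 2*9, 3*6, …, 6*2, 7*1) = 18
f[9] = max(1*18, 2*12, 3*9, …, 7*2, 8*1) = 27
f[10] = max(1*27, 2*18, 3*12, …, 8*2, 9*1) = 36
One optimal split: 3 + 3 + 2 + 2; product 3*3*2*2 = 36.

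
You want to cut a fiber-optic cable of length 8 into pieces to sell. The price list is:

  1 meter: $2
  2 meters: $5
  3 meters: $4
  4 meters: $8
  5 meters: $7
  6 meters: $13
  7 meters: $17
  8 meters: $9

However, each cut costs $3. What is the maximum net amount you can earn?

16

Consider every possible first cut. net[k] is the best of p[i]+net[k−i] over all sellable i≤k, charging 3 whenever i<k.
net[1] = 2
net[2] = max(2+2-3, 5+0) = 5
net[3] = max(2+5-3, 5+2-3, 4+0) = 4
net[4] = max(2+4-3, 5+5-3, 4+2-3, 8+0) = 8
net[5] = max(2+8-3, 5+4-3, 4+5-3, 8+2-3, 7+0) = 7
net[6] = max(2+7-3, 5+8-3, 4+4-3, 8+5-3, 7+2-3, 13+0) = 13
net[7] = max(2+13-3, 5+7-3, 4+8-3, …, 13+2-3, 17+0) = 17
net[8] = max(2+17-3, 5+13-3, 4+7-3, …, 17+2-3, 9+0) = 16
One optimal plan: pieces 7 + 1 (1 cut) → $19 − $3 = $16.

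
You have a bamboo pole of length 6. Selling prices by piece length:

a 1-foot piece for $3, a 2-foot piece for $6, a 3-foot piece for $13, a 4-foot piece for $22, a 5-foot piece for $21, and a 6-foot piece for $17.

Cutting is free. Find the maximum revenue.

Consider every possible first cut. R[k] is the best of p[i]+R[k−i] over all sellable i≤k.
R[1] = 3
R[2] = 6  (first piece 1, then R[1]=3)
R[3] = 13
R[4] = 22
R[5] = 25  (first piece 1, then R[4]=22)
R[6] = 28  (first piece 1, then R[5]=25)
One optimal cutting: 4 + 1 + 1 → $22 + $3 + $3 = $28.

28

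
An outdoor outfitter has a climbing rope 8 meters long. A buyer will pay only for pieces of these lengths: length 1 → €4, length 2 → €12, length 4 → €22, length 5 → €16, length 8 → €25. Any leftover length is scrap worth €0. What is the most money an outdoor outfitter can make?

Consider every possible first cut. r[k] is the best of p[i]+r[k−i] over all sellable i≤k.
r[1] = 4
r[2] = max(4+4, 12+0) = 12
r[3] = max(4+12, 12+4) = 16
r[4] = max(4+16, 12+12, 22+0) = 24
r[5] = max(4+24, 12+16, 22+4, 16+0) = 28
r[6] = max(4+28, 12+24, 22+12, 16+4) = 36
r[7] = max(4+36, 12+28, 22+16, 16+12) = 40
r[8] = max(4+40, 12+36, 22+24, 16+16, 25+0) = 48
One optimal cutting: 2 + 2 + 2 + 2 → €48.

48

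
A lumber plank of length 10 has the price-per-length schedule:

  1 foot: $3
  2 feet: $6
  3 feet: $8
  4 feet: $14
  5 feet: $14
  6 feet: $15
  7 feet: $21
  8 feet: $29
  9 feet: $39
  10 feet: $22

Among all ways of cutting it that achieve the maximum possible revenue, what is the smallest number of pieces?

Build r[k] bottom-up: r[k] = max over allowed piece i of (p[i] + r[k−i]).
r[1] = 3
r[2] = max(3+3, 6+0) = 6
r[3] = max(3+6, 6+3, 8+0) = 9
r[4] = max(3+9, 6+6, 8+3, 14+0) = 14
r[5] = max(3+14, 6+9, 8+6, 14+3, 14+0) = 17
r[6] = max(3+17, 6+14, 8+9, 14+6, 14+3, 15+0) = 20
r[7] = max(3+20, 6+17, 8+14, …, 15+3, 21+0) = 23
r[8] = max(3+23, 6+20, 8+17, …, 21+3, 29+0) = 29
r[9] = max(3+29, 6+23, 8+20, …, 29+3, 39+0) = 39
r[10] = max(3+39, 6+29, 8+23, …, 39+3, 22+0) = 42
Maximum revenue is $42.
Now minimize piece count subject to staying optimal: for each k, pieces[k] = 1 + min over i with p[i]+r[k−i]=r[k] of pieces[k−i].
pieces[7] = 3
pieces[8] = 1
pieces[9] = 1
pieces[10] = 2

2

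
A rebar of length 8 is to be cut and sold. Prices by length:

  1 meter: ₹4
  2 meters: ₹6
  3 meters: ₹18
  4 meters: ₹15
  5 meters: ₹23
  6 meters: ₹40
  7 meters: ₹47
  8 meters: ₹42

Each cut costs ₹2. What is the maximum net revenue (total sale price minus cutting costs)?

49

Let v[k] be the best obtainable value from length k. For each k, try every first piece i and keep the best of price[i] + v[k−i] minus the 2 cut fee when i<k.
v[1] = 4
v[2] = 6  (first piece 1, then v[1]=4)
v[3] = 18
v[4] = 20  (first piece 1, then v[3]=18)
v[5] = 23
v[6] = 40
v[7] = 47
v[8] = 49  (first piece 1, then v[7]=47)
One optimal plan: pieces 7 + 1 (1 cut) → ₹51 − ₹2 = ₹49.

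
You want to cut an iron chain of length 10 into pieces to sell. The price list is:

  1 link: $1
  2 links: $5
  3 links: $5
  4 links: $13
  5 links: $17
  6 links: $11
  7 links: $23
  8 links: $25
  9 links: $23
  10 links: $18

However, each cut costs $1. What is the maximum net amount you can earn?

33

Let v[k] be the best obtainable value from length k. For each k, try every first piece i and keep the best of price[i] + v[k−i] minus the 1 cut fee when i<k.
v[1] = 1
v[2] = max(1+1-1, 5+0) = 5
v[3] = max(1+5-1, 5+1-1, 5+0) = 5
v[4] = max(1+5-1, 5+5-1, 5+1-1, 13+0) = 13
v[5] = max(1+13-1, 5+5-1, 5+5-1, 13+1-1, 17+0) = 17
v[6] = max(1+17-1, 5+13-1, 5+5-1, 13+5-1, 17+1-1, 11+0) = 17
v[7] = max(1+17-1, 5+17-1, 5+13-1, …, 11+1-1, 23+0) = 23
v[8] = max(1+23-1, 5+17-1, 5+17-1, …, 23+1-1, 25+0) = 25
v[9] = max(1+25-1, 5+23-1, 5+17-1, …, 25+1-1, 23+0) = 29
v[10] = max(1+29-1, 5+25-1, 5+23-1, …, 23+1-1, 18+0) = 33
One optimal plan: pieces 5 + 5 (1 cut) → $34 − $1 = $33.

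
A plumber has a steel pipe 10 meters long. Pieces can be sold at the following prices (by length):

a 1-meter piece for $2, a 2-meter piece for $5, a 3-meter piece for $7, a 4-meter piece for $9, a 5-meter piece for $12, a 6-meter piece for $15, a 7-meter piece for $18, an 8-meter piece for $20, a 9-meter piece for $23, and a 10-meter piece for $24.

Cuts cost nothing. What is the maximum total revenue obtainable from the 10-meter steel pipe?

Let v[k] be the best obtainable value from length k. For each k, try every first piece i and keep the best of price[i] + v[k−i].
v[1] = 2
v[2] = max(2+2, 5+0) = 5
v[3] = max(2+5, 5+2, 7+0) = 7
v[4] = max(2+7, 5+5, 7+2, 9+0) = 10
v[5] = max(2+10, 5+7, 7+5, 9+2, 12+0) = 12
v[6] = max(2+12, 5+10, 7+7, 9+5, 12+2, 15+0) = 15
v[7] = max(2+15, 5+12, 7+10, …, 15+2, 18+0) = 18
v[8] = max(2+18, 5+15, 7+12, …, 18+2, 20+0) = 20
v[9] = max(2+20, 5+18, 7+15, …, 20+2, 23+0) = 23
v[10] = max(2+23, 5+20, 7+18, …, 23+2, 24+0) = 25
One optimal cutting: 7 + 2 + 1 → $18 + $5 + $2 = $25.

25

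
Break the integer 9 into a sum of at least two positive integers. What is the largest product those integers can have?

27

Fill P[k] for k=2..9: at each k try every first piece i and multiply by the better of (k−i) uncut or P[k−i].
Small cases: P[2]=1, P[3]=2, P[4]=4.
P[5] = 2×max(3,2) = 2×3 = 6
P[6] = 3×max(3,2) = 3×3 = 9
P[7] = 2×max(5,6) = 2×6 = 12
P[8] = 2×max(6,9) = 2×9 = 18
P[9] = 3×max(6,9) = 3×9 = 27
One optimal split: 3 + 3 + 3; product 3×3×3 = 27.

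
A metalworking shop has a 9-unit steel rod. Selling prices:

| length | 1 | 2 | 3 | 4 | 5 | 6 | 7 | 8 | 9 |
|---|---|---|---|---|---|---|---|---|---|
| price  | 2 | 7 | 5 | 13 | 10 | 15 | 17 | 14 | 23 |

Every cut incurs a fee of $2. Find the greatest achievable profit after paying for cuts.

24

Let v[k] be the best obtainable value from length k. For each k, try every first piece i and keep the best of price[i] + v[k−i] minus the 2 cut fee when i<k.
v[1] = 2
v[2] = 7
v[3] = 7  (first piece 1, then v[2]=7)
v[4] = 13
v[5] = 13  (first piece 1, then v[4]=13)
v[6] = 18  (first piece 2, then v[4]=13)
v[7] = 18  (first piece 1, then v[6]=18)
v[8] = 24  (first piece 4, then v[4]=13)
v[9] = 24  (first piece 1, then v[8]=24)
One optimal plan: pieces 4 + 4 + 1 (2 cuts) → $28 − $4 = $24.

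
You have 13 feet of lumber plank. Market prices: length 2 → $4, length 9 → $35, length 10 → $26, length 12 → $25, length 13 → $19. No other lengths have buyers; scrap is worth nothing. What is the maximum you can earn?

43

Build best[k] bottom-up: best[k] = max over allowed piece i of (p[i] + best[k−i]).
best[1] = 0
best[2] = 4
best[3] = 4
best[4] = 8  (first piece 2, then best[2]=4)
best[5] = 8
best[6] = 12  (first piece 2, then best[4]=8)
best[7] = 12
best[8] = 16  (first piece 2, then best[6]=12)
best[9] = 35
best[10] = 35
best[11] = 39  (first piece 2, then best[9]=35)
best[12] = 39
best[13] = 43  (first piece 2, then best[11]=39)
One optimal cutting: 9 + 2 + 2 → $43.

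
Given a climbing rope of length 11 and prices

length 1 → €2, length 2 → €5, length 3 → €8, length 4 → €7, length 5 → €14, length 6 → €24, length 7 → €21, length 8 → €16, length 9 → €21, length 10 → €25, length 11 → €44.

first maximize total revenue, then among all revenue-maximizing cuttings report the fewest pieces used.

Let r[k] be the best obtainable value from length k. For each k, try every first piece i and keep the best of price[i] + r[k−i].
r[1] = 2
r[2] = 5
r[3] = 8
r[4] = 10  (first piece 1, then r[3]=8)
r[5] = 14
r[6] = 24
r[7] = 26  (first piece 1, then r[6]=24)
r[8] = 29  (first piece 2, then r[6]=24)
r[9] = 32  (first piece 3, then r[6]=24)
r[10] = 34  (first piece 1, then r[9]=32)
r[11] = 44
Maximum revenue is €44.
Now minimize piece count subject to staying optimal: for each k, pieces[k] = 1 + min over i with p[i]+r[k−i]=r[k] of pieces[k−i].
pieces[8] = 2
pieces[9] = 2
pieces[10] = 3
pieces[11] = 1

1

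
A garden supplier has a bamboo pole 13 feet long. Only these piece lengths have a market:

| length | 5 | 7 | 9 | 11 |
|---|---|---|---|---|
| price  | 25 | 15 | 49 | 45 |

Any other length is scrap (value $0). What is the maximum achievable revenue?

Consider every possible first cut. r[k] is the best of p[i]+r[k−i] over all sellable i≤k.
r[1] = 0
r[2] = 0
r[3] = 0
r[4] = 0
r[5] = 25
r[6] = 25
r[7] = max(25+0, 15+0) = 25
r[8] = max(25+0, 15+0) = 25
r[9] = max(25+0, 15+0, 49+0) = 49
r[10] = max(25+25, 15+0, 49+0) = 50
r[11] = max(25+25, 15+0, 49+0, 45+0) = 50
r[12] = max(25+25, 15+25, 49+0, 45+0) = 50
r[13] = max(25+25, 15+25, 49+0, 45+0) = 50
One optimal cutting: pieces 5 + 5 with 3 feet of scrap → $50.

50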